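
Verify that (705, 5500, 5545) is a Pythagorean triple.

Compute a² + b² = 705² + 5500² = 497025 + 30250000 = 30747025
Compute c² = 5545² = 30747025
Since 30747025 = 30747025, confirmed.

Yes, it is a Pythagorean triple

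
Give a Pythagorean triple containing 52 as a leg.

We need the other leg and hypotenuse such that 52² + x² = c².
Take x = 165, c = 173: 52² + 165² = 2704 + 27225 = 29929 = 173² ✓
Triple: (165, 52, 173)

(165, 52, 173)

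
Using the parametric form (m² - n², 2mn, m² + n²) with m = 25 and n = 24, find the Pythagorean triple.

a = m² - n² = 25² - 24² = 625 - 576 = 49
b = 2mn = 2·25·24 = 1200
c = m² + n² = 625 + 576 = 1201
Verify: 49² + 1200² = 2401 + 1440000 = 1442401 = 1201² ✓

(49, 1200, 1201)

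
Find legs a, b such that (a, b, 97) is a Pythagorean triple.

We need a² + b² = 97² = 9409.
Trying: 65² + 72² = 4225 + 5184 = 9409 ✓

(65, 72, 97)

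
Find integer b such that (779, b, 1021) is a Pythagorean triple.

b² = c² - a² = 1021² - 779² = 1042441 - 606841 = 435600
b = sqrt(435600) = 660

660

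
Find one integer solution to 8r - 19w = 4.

Step 1: Check solvability.
gcd(8, 19) = 1
Since 1 divides 4, solutions exist.

Step 2: Apply extended Euclidean algorithm to find gcd.
We find integers such that 8*x0 + 19*y0 = 1

Step 3: Scale the particular solution.
Multiply by 4/1 = 4:
r = -28, w = -12

Step 4: Verify.
8*(-28) - 19*(-12) = 4 = 4 ✓

r = -28, w = -12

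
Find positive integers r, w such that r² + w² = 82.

Search for r with 82 - r² a perfect square.
r = 1: 82 - 1² = 82 - 1 = 81 = 9² ✓
So r = 1, w = 9.

r = 1, w = 9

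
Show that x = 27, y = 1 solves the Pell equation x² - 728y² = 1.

Compute x² = 27² = 729
Compute 728y² = 728·1² = 728·1 = 728
x² - 728y² = 729 - 728 = 1
Since this equals 1, (27, 1) is a solution.

Yes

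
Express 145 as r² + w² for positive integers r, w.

We need to find integers r, w > 0 such that r² + w² = 145.
Trying r = 1: w² = 145 - 1² = 145 - 1 = 144
w = 12
Check: 1² + 12² = 1 + 144 = 145 ✓

145 = 1² + 12²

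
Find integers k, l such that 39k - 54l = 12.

Step 1: Check solvability.
gcd(39, 54) = 3
Since 3 divides 12, solutions exist.

Step 2: Apply extended Euclidean algorithm to find gcd.
We find integers such that 39*x0 + 54*y0 = 3

Step 3: Scale the particular solution.
Multiply by 12/3 = 4:
k = 28, l = 20

Step 4: Verify.
39*(28) - 54*(20) = 12 = 12 ✓

k = 28, l = 20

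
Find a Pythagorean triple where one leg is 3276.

We need the other leg and hypotenuse such that 3276² + x² = c².
Take x = 1085, c = 3451: 3276² + 1085² = 10732176 + 1177225 = 11909401 = 3451² ✓
Triple: (1085, 3276, 3451)

(1085, 3276, 3451)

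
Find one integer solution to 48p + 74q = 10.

Step 1: Check solvability.
gcd(48, 74) = 2
Since 2 divides 10, solutions exist.

Step 2: Apply extended Euclidean algorithm to find gcd.
We find integers such that 48*x0 + 74*y0 = 2

Step 3: Scale the particular solution.
Multiply by 10/2 = 5:
p = 85, q = -55

Step 4: Verify.
48*(85) + 74*(-55) = 10 = 10 ✓

p = 85, q = -55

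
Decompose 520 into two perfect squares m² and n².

We need to find integers m, n > 0 such that m² + n² = 520.
Trying m = 6: n² = 520 - 6² = 520 - 36 = 484
n = 22
Check: 6² + 22² = 36 + 484 = 520 ✓

520 = 6² + 22²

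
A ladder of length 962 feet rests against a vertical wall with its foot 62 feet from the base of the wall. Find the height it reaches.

The ladder, wall, and ground form a right triangle with hypotenuse 962 and one leg 62.
By the Pythagorean theorem: h² = 962² - 62² = 925444 - 3844 = 921600
h = √921600 = 960 feet

960 feet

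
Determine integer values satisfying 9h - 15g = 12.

Step 1: Check solvability.
gcd(9, 15) = 3
Since 3 divides 12, solutions exist.

Step 2: Apply extended Euclidean algorithm to find gcd.
We find integers such that 9*x0 + 15*y0 = 3

Step 3: Scale the particular solution.
Multiply by 12/3 = 4:
h = 8, g = 4

Step 4: Verify.
9*(8) - 15*(4) = 12 = 12 ✓

h = 8, g = 4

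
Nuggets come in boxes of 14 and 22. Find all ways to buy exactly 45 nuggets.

We need non-negative integers (x, y) with 14x + 22y = 45.
For each x in 0..3, check if 45 - 14x is a non-negative multiple of 22.
No x yields an integer y ≥ 0.

No solution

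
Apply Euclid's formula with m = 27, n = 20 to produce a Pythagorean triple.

a = m² - n² = 27² - 20² = 729 - 400 = 329
b = 2mn = 2·27·20 = 1080
c = m² + n² = 729 + 400 = 1129
Verify: 329² + 1080² = 108241 + 1166400 = 1274641 = 1129² ✓

(329, 1080, 1129)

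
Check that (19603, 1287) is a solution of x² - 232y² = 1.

Compute x² = 19603² = 384277609
Compute 232y² = 232·1287² = 232·1656369 = 384277608
x² - 232y² = 384277609 - 384277608 = 1
Since this equals 1, (19603, 1287) is a solution.

Yes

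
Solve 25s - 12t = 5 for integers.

Step 1: Check solvability.
gcd(25, 12) = 1
Since 1 divides 5, solutions exist.

Step 2: Apply extended Euclidean algorithm to find gcd.
We find integers such that 25*x0 + 12*y0 = 1

Step 3: Scale the particular solution.
Multiply by 5/1 = 5:
s = 5, t = 10

Step 4: Verify.
25*(5) - 12*(10) = 5 = 5 ✓

s = 5, t = 10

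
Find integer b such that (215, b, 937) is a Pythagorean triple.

b² = c² - a² = 937² - 215² = 877969 - 46225 = 831744
b = sqrt(831744) = 912

912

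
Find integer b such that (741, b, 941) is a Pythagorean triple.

b² = c² - a² = 941² - 741² = 885481 - 549081 = 336400
b = sqrt(336400) = 580

580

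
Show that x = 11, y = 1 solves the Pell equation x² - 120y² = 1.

Compute x² = 11² = 121
Compute 120y² = 120·1² = 120·1 = 120
x² - 120y² = 121 - 120 = 1
Since this equals 1, (11, 1) is a solution.

Yes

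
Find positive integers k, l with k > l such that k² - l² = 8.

Factor: k² - l² = (k+l)(k-l) = 8.
We need two factors of 8 with the same parity.
Use k+l = 4 and k-l = 2 (product 4·2 = 8).
Adding: 2k = 6, so k = 3.
Subtracting: 2l = 2, so l = 1.
Check: 3² - 1² = 9 - 1 = 8 ✓

k = 3, l = 1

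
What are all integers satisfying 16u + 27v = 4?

Step 1: Compute gcd(16, 27) = 1.
Since 1 divides 4, solutions exist.

Step 2: Find a particular solution using extended Euclidean algorithm.
We get u₀ = -20, v₀ = 12.
Check: 16*-20 + 27*12 = 4 = 4 ✓

Step 3: Write the general solution.
u = -20 + (27/1)t = -20 + 27t
v = 12 - (16/1)t = 12 - 16t
for any integer t.

u = -20 + 27t, v = 12 - 16t for integer t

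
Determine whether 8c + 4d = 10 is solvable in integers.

Step 1: Compute gcd(8, 4).
gcd(8, 4) = 4

Step 2: Check divisibility.
Does 4 divide 10? 10 = 4 x 2 + 2, so no.

By the theorem on linear Diophantine equations, 8c + 4d = 10 has integer solutions if and only if gcd(8, 4) divides 10. Since 4 does not divide 10, no solutions exist.

No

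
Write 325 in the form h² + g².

We need to find integers h, g > 0 such that h² + g² = 325.
Trying h = 1: g² = 325 - 1² = 325 - 1 = 324
g = 18
Check: 1² + 18² = 1 + 324 = 325 ✓

325 = 1² + 18²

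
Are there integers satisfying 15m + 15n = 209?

Step 1: Compute gcd(15, 15).
gcd(15, 15) = 15

Step 2: Check divisibility.
Does 15 divide 209? 209 = 15 x 13 + 14, so no.

By the theorem on linear Diophantine equations, 15m + 15n = 209 has integer solutions if and only if gcd(15, 15) divides 209. Since 15 does not divide 209, no solutions exist.

No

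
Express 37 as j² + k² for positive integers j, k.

We need to find integers j, k > 0 such that j² + k² = 37.
Trying j = 1: k² = 37 - 1² = 37 - 1 = 36
k = 6
Check: 1² + 6² = 1 + 36 = 37 ✓

37 = 1² + 6²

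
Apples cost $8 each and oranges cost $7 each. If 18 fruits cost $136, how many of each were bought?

Let a = apples, o = oranges.
a + o = 18
8a + 7o = 136
Substitute o = 18 - a:
8a + 7(18 - a) = 136
(8 - 7)a = 136 - 126
1a = 10
a = 10, o = 18 - 10 = 8

Apples: 10, Oranges: 8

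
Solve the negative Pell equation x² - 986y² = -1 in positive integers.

We need x² = 986y² - 1. Try successive y:
y = 1: x² = 986·1² - 1 = 985, not a perfect square
y = 2: x² = 986·2² - 1 = 3943, not a perfect square
y = 3: x² = 986·3² - 1 = 8873, not a perfect square
...
y = 5: x² = 986·5² - 1 = 24649 = 157² ✓
Check: 157² - 986·5² = 24649 - 24650 = -1 ✓

x = 157, y = 5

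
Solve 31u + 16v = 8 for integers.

Step 1: Check solvability.
gcd(31, 16) = 1
Since 1 divides 8, solutions exist.

Step 2: Apply extended Euclidean algorithm to find gcd.
We find integers such that 31*x0 + 16*y0 = 1

Step 3: Scale the particular solution.
Multiply by 8/1 = 8:
u = -8, v = 16

Step 4: Verify.
31*(-8) + 16*(16) = 8 = 8 ✓

u = -8, v = 16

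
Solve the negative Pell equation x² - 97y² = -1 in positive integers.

We need x² = 97y² - 1. Try successive y:
y = 1: x² = 97·1² - 1 = 96, not a perfect square
y = 2: x² = 97·2² - 1 = 387, not a perfect square
y = 3: x² = 97·3² - 1 = 872, not a perfect square
...
y = 569: x² = 97·569² - 1 = 31404816 = 5604² ✓
Check: 5604² - 97·569² = 31404816 - 31404817 = -1 ✓

x = 5604, y = 569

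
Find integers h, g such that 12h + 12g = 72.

Step 1: Check solvability.
gcd(12, 12) = 12
Since 12 divides 72, solutions exist.

Step 2: Apply extended Euclidean algorithm to find gcd.
We find integers such that 12*x0 + 12*y0 = 12

Step 3: Scale the particular solution.
Multiply by 72/12 = 6:
h = 0, g = 6

Step 4: Verify.
12*(0) + 12*(6) = 72 = 72 ✓

h = 0, g = 6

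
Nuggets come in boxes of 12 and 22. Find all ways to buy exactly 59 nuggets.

We need non-negative integers (x, y) with 12x + 22y = 59.
For each x in 0..4, check if 59 - 12x is a non-negative multiple of 22.
No x yields an integer y ≥ 0.

No solution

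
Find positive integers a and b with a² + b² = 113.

We need to find integers a, b > 0 such that a² + b² = 113.
Trying a = 7: b² = 113 - 7² = 113 - 49 = 64
b = 8
Check: 7² + 8² = 49 + 64 = 113 ✓

113 = 7² + 8²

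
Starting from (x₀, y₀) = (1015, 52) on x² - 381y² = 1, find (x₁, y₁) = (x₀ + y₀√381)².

Solutions to x² - Dy² = 1 are generated by powers of (x₀ + y₀√D).
The next solution satisfies x₁ + y₁√381 = (x₀ + y₀√381)², giving:
x₁ = x₀² + 381y₀² = 1015² + 381·52² = 1030225 + 1030224 = 2060449
y₁ = 2x₀y₀ = 2·1015·52 = 105560

Verify: 2060449² - 381·105560² = 4245450081601 - 4245450081600 = 1 ✓

x = 2060449, y = 105560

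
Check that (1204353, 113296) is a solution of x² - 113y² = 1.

Compute x² = 1204353² = 1450466148609
Compute 113y² = 113·113296² = 113·12835983616 = 1450466148608
x² - 113y² = 1450466148609 - 1450466148608 = 1
Since this equals 1, (1204353, 113296) is a solution.

Yes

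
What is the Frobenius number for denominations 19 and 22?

For two coprime denominations a and b, the Frobenius number (largest value not representable as a non-negative combination) is ab - a - b.
Here gcd(19, 22) = 1, so they are coprime.
F(19, 22) = 19·22 - 19 - 22 = 418 - 41 = 377

377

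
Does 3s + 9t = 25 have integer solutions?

Step 1: Compute gcd(3, 9).
gcd(3, 9) = 3

Step 2: Check divisibility.
Does 3 divide 25? 25 = 3 x 8 + 1, so no.

By the theorem on linear Diophantine equations, 3s + 9t = 25 has integer solutions if and only if gcd(3, 9) divides 25. Since 3 does not divide 25, no solutions exist.

No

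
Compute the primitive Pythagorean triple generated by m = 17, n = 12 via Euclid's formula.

a = m² - n² = 17² - 12² = 289 - 144 = 145
b = 2mn = 2·17·12 = 408
c = m² + n² = 289 + 144 = 433
Verify: 145² + 408² = 21025 + 166464 = 187489 = 433² ✓

(145, 408, 433)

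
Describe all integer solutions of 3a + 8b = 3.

Step 1: Compute gcd(3, 8) = 1.
Since 1 divides 3, solutions exist.

Step 2: Find a particular solution using extended Euclidean algorithm.
We get a₀ = 9, b₀ = -3.
Check: 3*9 + 8*-3 = 3 = 3 ✓

Step 3: Write the general solution.
a = 9 + (8/1)t = 9 + 8t
b = -3 - (3/1)t = -3 - 3t
for any integer t.

a = 9 + 8t, b = -3 - 3t for integer t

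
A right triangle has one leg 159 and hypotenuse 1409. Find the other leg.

b² = c² - a² = 1985281 - 25281 = 1960000
b = 1400

1400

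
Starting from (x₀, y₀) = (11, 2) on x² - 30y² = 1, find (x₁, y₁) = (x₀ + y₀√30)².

Solutions to x² - Dy² = 1 are generated by powers of (x₀ + y₀√D).
The next solution satisfies x₁ + y₁√30 = (x₀ + y₀√30)², giving:
x₁ = x₀² + 30y₀² = 11² + 30·2² = 121 + 120 = 241
y₁ = 2x₀y₀ = 2·11·2 = 44

Verify: 241² - 30·44² = 58081 - 58080 = 1 ✓

x = 241, y = 44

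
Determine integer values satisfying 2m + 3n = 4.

Step 1: Check solvability.
gcd(2, 3) = 1
Since 1 divides 4, solutions exist.

Step 2: Apply extended Euclidean algorithm to find gcd.
We find integers such that 2*x0 + 3*y0 = 1

Step 3: Scale the particular solution.
Multiply by 4/1 = 4:
m = -4, n = 4

Step 4: Verify.
2*(-4) + 3*(4) = 4 = 4 ✓

m = -4, n = 4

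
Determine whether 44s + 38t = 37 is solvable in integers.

Step 1: Compute gcd(44, 38).
gcd(44, 38) = 2

Step 2: Check divisibility.
Does 2 divide 37? 37 = 2 x 18 + 1, so no.

By the theorem on linear Diophantine equations, 44s + 38t = 37 has integer solutions if and only if gcd(44, 38) divides 37. Since 2 does not divide 37, no solutions exist.

No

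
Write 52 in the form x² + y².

We need to find integers x, y > 0 such that x² + y² = 52.
Trying x = 4: y² = 52 - 4² = 52 - 16 = 36
y = 6
Check: 4² + 6² = 16 + 36 = 52 ✓

52 = 4² + 6²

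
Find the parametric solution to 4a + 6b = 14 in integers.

Step 1: Compute gcd(4, 6) = 2.
Since 2 divides 14, solutions exist.

Step 2: Find a particular solution using extended Euclidean algorithm.
We get a₀ = -7, b₀ = 7.
Check: 4*-7 + 6*7 = 14 = 14 ✓

Step 3: Write the general solution.
a = -7 + (6/2)t = -7 + 3t
b = 7 - (4/2)t = 7 - 2t
for any integer t.

a = -7 + 3t, b = 7 - 2t for integer t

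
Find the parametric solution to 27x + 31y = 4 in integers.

Step 1: Compute gcd(27, 31) = 1.
Since 1 divides 4, solutions exist.

Step 2: Find a particular solution using extended Euclidean algorithm.
We get x₀ = -32, y₀ = 28.
Check: 27*-32 + 31*28 = 4 = 4 ✓

Step 3: Write the general solution.
x = -32 + (31/1)t = -32 + 31t
y = 28 - (27/1)t = 28 - 27t
for any integer t.

x = -32 + 31t, y = 28 - 27t for integer t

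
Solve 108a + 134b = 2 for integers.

Step 1: Check solvability.
gcd(108, 134) = 2
Since 2 divides 2, solutions exist.

Step 2: Apply extended Euclidean algorithm to find gcd.
We find integers such that 108*x0 + 134*y0 = 2

Step 3: Scale the particular solution.
Multiply by 2/2 = 1:
a = -31, b = 25

Step 4: Verify.
108*(-31) + 134*(25) = 2 = 2 ✓

a = -31, b = 25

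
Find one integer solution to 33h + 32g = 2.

Step 1: Check solvability.
gcd(33, 32) = 1
Since 1 divides 2, solutions exist.

Step 2: Apply extended Euclidean algorithm to find gcd.
We find integers such that 33*x0 + 32*y0 = 1

Step 3: Scale the particular solution.
Multiply by 2/1 = 2:
h = 2, g = -2

Step 4: Verify.
33*(2) + 32*(-2) = 2 = 2 ✓

h = 2, g = -2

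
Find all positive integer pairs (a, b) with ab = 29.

The positive divisors of 29 are: 1, 29.
Each divisor d gives the pair (d, 29/d):
(1, 29), (29, 1)

(1, 29), (29, 1)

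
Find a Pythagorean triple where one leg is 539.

We need the other leg and hypotenuse such that 539² + x² = c².
Take x = 1140, c = 1261: 539² + 1140² = 290521 + 1299600 = 1590121 = 1261² ✓
Triple: (539, 1140, 1261)

(539, 1140, 1261)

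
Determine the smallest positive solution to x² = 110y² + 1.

We seek the smallest positive integers (x, y) with x² - 110y² = 1, i.e., x² = 110y² + 1.
Try successive y values:
y = 1: x² = 110·1² + 1 = 111, not a perfect square
y = 2: x² = 110·2² + 1 = 441, x = 21 ✓

Verify: 21² - 110·2² = 441 - 440 = 1 ✓

x = 21, y = 2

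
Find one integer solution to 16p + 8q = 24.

Step 1: Check solvability.
gcd(16, 8) = 8
Since 8 divides 24, solutions exist.

Step 2: Apply extended Euclidean algorithm to find gcd.
We find integers such that 16*x0 + 8*y0 = 8

Step 3: Scale the particular solution.
Multiply by 24/8 = 3:
p = 0, q = 3

Step 4: Verify.
16*(0) + 8*(3) = 24 = 24 ✓

p = 0, q = 3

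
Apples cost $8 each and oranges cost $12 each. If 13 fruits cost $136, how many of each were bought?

Let a = apples, o = oranges.
a + o = 13
8a + 12o = 136
Substitute o = 13 - a:
8a + 12(13 - a) = 136
(8 - 12)a = 136 - 156
-4a = -20
a = 5, o = 13 - 5 = 8

Apples: 5, Oranges: 8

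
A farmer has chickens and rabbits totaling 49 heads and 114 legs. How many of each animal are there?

Let c = chickens, r = rabbits.
Heads: c + r = 49
Legs: 2c + 4r = 114
From the first equation, c = 49 - r. Substitute:
2(49 - r) + 4r = 114
98 + 2r = 114
r = (114 - 98)/2 = 8
c = 49 - 8 = 41

Chickens: 41, Rabbits: 8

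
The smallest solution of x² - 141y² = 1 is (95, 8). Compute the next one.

Solutions to x² - Dy² = 1 are generated by powers of (x₀ + y₀√D).
The next solution satisfies x₁ + y₁√141 = (x₀ + y₀√141)², giving:
x₁ = x₀² + 141y₀² = 95² + 141·8² = 9025 + 9024 = 18049
y₁ = 2x₀y₀ = 2·95·8 = 1520

Verify: 18049² - 141·1520² = 325766401 - 325766400 = 1 ✓

x = 18049, y = 1520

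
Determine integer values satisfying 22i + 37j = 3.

Step 1: Check solvability.
gcd(22, 37) = 1
Since 1 divides 3, solutions exist.

Step 2: Apply extended Euclidean algorithm to find gcd.
We find integers such that 22*x0 + 37*y0 = 1

Step 3: Scale the particular solution.
Multiply by 3/1 = 3:
i = -15, j = 9

Step 4: Verify.
22*(-15) + 37*(9) = 3 = 3 ✓

i = -15, j = 9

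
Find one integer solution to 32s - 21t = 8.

Step 1: Check solvability.
gcd(32, 21) = 1
Since 1 divides 8, solutions exist.

Step 2: Apply extended Euclidean algorithm to find gcd.
We find integers such that 32*x0 + 21*y0 = 1

Step 3: Scale the particular solution.
Multiply by 8/1 = 8:
s = 16, t = 24

Step 4: Verify.
32*(16) - 21*(24) = 8 = 8 ✓

s = 16, t = 24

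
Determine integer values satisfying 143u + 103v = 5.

Step 1: Check solvability.
gcd(143, 103) = 1
Since 1 divides 5, solutions exist.

Step 2: Apply extended Euclidean algorithm to find gcd.
We find integers such that 143*x0 + 103*y0 = 1

Step 3: Scale the particular solution.
Multiply by 5/1 = 5:
u = -90, v = 125

Step 4: Verify.
143*(-90) + 103*(125) = 5 = 5 ✓

u = -90, v = 125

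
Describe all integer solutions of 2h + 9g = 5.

Step 1: Compute gcd(2, 9) = 1.
Since 1 divides 5, solutions exist.

Step 2: Find a particular solution using extended Euclidean algorithm.
We get h₀ = -20, g₀ = 5.
Check: 2*-20 + 9*5 = 5 = 5 ✓

Step 3: Write the general solution.
h = -20 + (9/1)t = -20 + 9t
g = 5 - (2/1)t = 5 - 2t
for any integer t.

h = -20 + 9t, g = 5 - 2t for integer t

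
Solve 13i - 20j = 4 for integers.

Step 1: Check solvability.
gcd(13, 20) = 1
Since 1 divides 4, solutions exist.

Step 2: Apply extended Euclidean algorithm to find gcd.
We find integers such that 13*x0 + 20*y0 = 1

Step 3: Scale the particular solution.
Multiply by 4/1 = 4:
i = -12, j = -8

Step 4: Verify.
13*(-12) - 20*(-8) = 4 = 4 ✓

i = -12, j = -8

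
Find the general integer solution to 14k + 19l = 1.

Step 1: Compute gcd(14, 19) = 1.
Since 1 divides 1, solutions exist.

Step 2: Find a particular solution using extended Euclidean algorithm.
We get k₀ = -4, l₀ = 3.
Check: 14*-4 + 19*3 = 1 = 1 ✓

Step 3: Write the general solution.
k = -4 + (19/1)t = -4 + 19t
l = 3 - (14/1)t = 3 - 14t
for any integer t.

k = -4 + 19t, l = 3 - 14t for integer t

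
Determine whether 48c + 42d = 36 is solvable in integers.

Step 1: Compute gcd(48, 42).
gcd(48, 42) = 6

Step 2: Check divisibility.
Does 6 divide 36? 36 = 6 x 6, so yes.

By the theorem on linear Diophantine equations, 48c + 42d = 36 has integer solutions if and only if gcd(48, 42) divides 36. Since 6 | 36, solutions exist.

Yes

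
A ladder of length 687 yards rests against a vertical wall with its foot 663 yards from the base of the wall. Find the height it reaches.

The ladder, wall, and ground form a right triangle with hypotenuse 687 and one leg 663.
By the Pythagorean theorem: h² = 687² - 663² = 471969 - 439569 = 32400
h = √32400 = 180 yards

180 yards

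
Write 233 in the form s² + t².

We need to find integers s, t > 0 such that s² + t² = 233.
Trying s = 8: t² = 233 - 8² = 233 - 64 = 169
t = 13
Check: 8² + 13² = 64 + 169 = 233 ✓

233 = 8² + 13²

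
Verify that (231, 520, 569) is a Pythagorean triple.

Compute a² + b²:
231² + 520² = 53361 + 270400 = 323761
Compute c²:
569² = 323761
Since 323761 = 323761, it is a Pythagorean triple.

Yes, it is a Pythagorean triple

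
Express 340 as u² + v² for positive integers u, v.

We need to find integers u, v > 0 such that u² + v² = 340.
Trying u = 4: v² = 340 - 4² = 340 - 16 = 324
v = 18
Check: 4² + 18² = 16 + 324 = 340 ✓

340 = 4² + 18²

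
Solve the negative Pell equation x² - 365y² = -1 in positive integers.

We need x² = 365y² - 1. Try successive y:
y = 1: x² = 365·1² - 1 = 364, not a perfect square
y = 2: x² = 365·2² - 1 = 1459, not a perfect square
y = 3: x² = 365·3² - 1 = 3284, not a perfect square
...
y = 181: x² = 365·181² - 1 = 11957764 = 3458² ✓
Check: 3458² - 365·181² = 11957764 - 11957765 = -1 ✓

x = 3458, y = 181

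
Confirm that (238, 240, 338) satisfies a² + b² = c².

Compute a² + b² = 238² + 240² = 56644 + 57600 = 114244
Compute c² = 338² = 114244
Since 114244 = 114244, confirmed.

Yes, it is a Pythagorean triple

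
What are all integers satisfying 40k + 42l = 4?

Step 1: Compute gcd(40, 42) = 2.
Since 2 divides 4, solutions exist.

Step 2: Find a particular solution using extended Euclidean algorithm.
We get k₀ = -2, l₀ = 2.
Check: 40*-2 + 42*2 = 4 = 4 ✓

Step 3: Write the general solution.
k = -2 + (42/2)t = -2 + 21t
l = 2 - (40/2)t = 2 - 20t
for any integer t.

k = -2 + 21t, l = 2 - 20t for integer t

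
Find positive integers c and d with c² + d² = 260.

We need to find integers c, d > 0 such that c² + d² = 260.
Trying c = 2: d² = 260 - 2² = 260 - 4 = 256
d = 16
Check: 2² + 16² = 4 + 256 = 260 ✓

260 = 2² + 16²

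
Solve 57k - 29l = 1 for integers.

Step 1: Check solvability.
gcd(57, 29) = 1
Since 1 divides 1, solutions exist.

Step 2: Apply extended Euclidean algorithm to find gcd.
We find integers such that 57*x0 + 29*y0 = 1

Step 3: Scale the particular solution.
Multiply by 1/1 = 1:
k = -1, l = -2

Step 4: Verify.
57*(-1) - 29*(-2) = 1 = 1 ✓

k = -1, l = -2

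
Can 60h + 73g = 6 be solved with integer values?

Step 1: Compute gcd(60, 73).
gcd(60, 73) = 1

Step 2: Check divisibility.
Does 1 divide 6? 6 = 1 x 6, so yes.

By the theorem on linear Diophantine equations, 60h + 73g = 6 has integer solutions if and only if gcd(60, 73) divides 6. Since 1 | 6, solutions exist.

Yes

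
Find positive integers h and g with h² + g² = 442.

We need to find integers h, g > 0 such that h² + g² = 442.
Trying h = 1: g² = 442 - 1² = 442 - 1 = 441
g = 21
Check: 1² + 21² = 1 + 441 = 442 ✓

442 = 1² + 21²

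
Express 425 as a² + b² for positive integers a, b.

We need to find integers a, b > 0 such that a² + b² = 425.
Trying a = 5: b² = 425 - 5² = 425 - 25 = 400
b = 20
Check: 5² + 20² = 25 + 400 = 425 ✓

425 = 5² + 20²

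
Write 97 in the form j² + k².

We need to find integers j, k > 0 such that j² + k² = 97.
Trying j = 4: k² = 97 - 4² = 97 - 16 = 81
k = 9
Check: 4² + 9² = 16 + 81 = 97 ✓

97 = 4² + 9²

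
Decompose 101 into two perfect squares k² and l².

We need to find integers k, l > 0 such that k² + l² = 101.
Trying k = 1: l² = 101 - 1² = 101 - 1 = 100
l = 10
Check: 1² + 10² = 1 + 100 = 101 ✓

101 = 1² + 10²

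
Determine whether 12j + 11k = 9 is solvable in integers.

Step 1: Compute gcd(12, 11).
gcd(12, 11) = 1

Step 2: Check divisibility.
Does 1 divide 9? 9 = 1 x 9, so yes.

By the theorem on linear Diophantine equations, 12j + 11k = 9 has integer solutions if and only if gcd(12, 11) divides 9. Since 1 | 9, solutions exist.

Yes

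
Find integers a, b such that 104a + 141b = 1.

Step 1: Check solvability.
gcd(104, 141) = 1
Since 1 divides 1, solutions exist.

Step 2: Apply extended Euclidean algorithm to find gcd.
We find integers such that 104*x0 + 141*y0 = 1

Step 3: Scale the particular solution.
Multiply by 1/1 = 1:
a = -61, b = 45

Step 4: Verify.
104*(-61) + 141*(45) = 1 = 1 ✓

a = -61, b = 45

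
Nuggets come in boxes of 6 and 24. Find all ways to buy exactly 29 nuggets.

We need non-negative integers (x, y) with 6x + 24y = 29.
For each x in 0..4, check if 29 - 6x is a non-negative multiple of 24.
No x yields an integer y ≥ 0.

No solution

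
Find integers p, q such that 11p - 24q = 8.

Step 1: Check solvability.
gcd(11, 24) = 1
Since 1 divides 8, solutions exist.

Step 2: Apply extended Euclidean algorithm to find gcd.
We find integers such that 11*x0 + 24*y0 = 1

Step 3: Scale the particular solution.
Multiply by 8/1 = 8:
p = 88, q = 40

Step 4: Verify.
11*(88) - 24*(40) = 8 = 8 ✓

p = 88, q = 40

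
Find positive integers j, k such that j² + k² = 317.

Search for j with 317 - j² a perfect square.
j = 11: 317 - 11² = 317 - 121 = 196 = 14² ✓
So j = 11, k = 14.

j = 11, k = 14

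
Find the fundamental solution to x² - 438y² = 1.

We seek the smallest positive integers (x, y) with x² - 438y² = 1, i.e., x² = 438y² + 1.
Try successive y values:
y = 1: x² = 438·1² + 1 = 439, not a perfect square
y = 2: x² = 438·2² + 1 = 1753, not a perfect square
y = 3: x² = 438·3² + 1 = 3943, not a perfect square
... continuing the search (or via continued fractions) ...
y = 14: x² = 438·14² + 1 = 85849, x = 293 ✓

Verify: 293² - 438·14² = 85849 - 85848 = 1 ✓

x = 293, y = 14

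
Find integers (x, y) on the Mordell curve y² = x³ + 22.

Try small integer x values and check whether x³ + 22 is a perfect square.
x = 3: x³ + 22 = 3³ + 22 = 27 + 22 = 49
Is 49 a perfect square? 7² = 49 ✓
So (x, y) = (3, -7) is a solution.

x = 3, y = -7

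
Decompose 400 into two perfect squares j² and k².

We need to find integers j, k > 0 such that j² + k² = 400.
Trying j = 12: k² = 400 - 12² = 400 - 144 = 256
k = 16
Check: 12² + 16² = 144 + 256 = 400 ✓

400 = 12² + 16²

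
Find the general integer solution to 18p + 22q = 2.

Step 1: Compute gcd(18, 22) = 2.
Since 2 divides 2, solutions exist.

Step 2: Find a particular solution using extended Euclidean algorithm.
We get p₀ = 5, q₀ = -4.
Check: 18*5 + 22*-4 = 2 = 2 ✓

Step 3: Write the general solution.
p = 5 + (22/2)t = 5 + 11t
q = -4 - (18/2)t = -4 - 9t
for any integer t.

p = 5 + 11t, q = -4 - 9t for integer t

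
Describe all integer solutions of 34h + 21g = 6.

Step 1: Compute gcd(34, 21) = 1.
Since 1 divides 6, solutions exist.

Step 2: Find a particular solution using extended Euclidean algorithm.
We get h₀ = -48, g₀ = 78.
Check: 34*-48 + 21*78 = 6 = 6 ✓

Step 3: Write the general solution.
h = -48 + (21/1)t = -48 + 21t
g = 78 - (34/1)t = 78 - 34t
for any integer t.

h = -48 + 21t, g = 78 - 34t for integer t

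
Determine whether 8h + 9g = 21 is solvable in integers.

Step 1: Compute gcd(8, 9).
gcd(8, 9) = 1

Step 2: Check divisibility.
Does 1 divide 21? 21 = 1 x 21, so yes.

By the theorem on linear Diophantine equations, 8h + 9g = 21 has integer solutions if and only if gcd(8, 9) divides 21. Since 1 | 21, solutions exist.

Yes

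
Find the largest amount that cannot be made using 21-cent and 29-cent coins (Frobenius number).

For two coprime denominations a and b, the Frobenius number (largest value not representable as a non-negative combination) is ab - a - b.
Here gcd(21, 29) = 1, so they are coprime.
F(21, 29) = 21·29 - 21 - 29 = 609 - 50 = 559

559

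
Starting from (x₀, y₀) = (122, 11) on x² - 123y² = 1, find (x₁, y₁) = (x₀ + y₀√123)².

Solutions to x² - Dy² = 1 are generated by powers of (x₀ + y₀√D).
The next solution satisfies x₁ + y₁√123 = (x₀ + y₀√123)², giving:
x₁ = x₀² + 123y₀² = 122² + 123·11² = 14884 + 14883 = 29767
y₁ = 2x₀y₀ = 2·122·11 = 2684

Verify: 29767² - 123·2684² = 886074289 - 886074288 = 1 ✓

x = 29767, y = 2684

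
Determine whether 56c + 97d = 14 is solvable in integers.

Step 1: Compute gcd(56, 97).
gcd(56, 97) = 1

Step 2: Check divisibility.
Does 1 divide 14? 14 = 1 x 14, so yes.

By the theorem on linear Diophantine equations, 56c + 97d = 14 has integer solutions if and only if gcd(56, 97) divides 14. Since 1 | 14, solutions exist.

Yes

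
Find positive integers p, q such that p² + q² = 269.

Search for p with 269 - p² a perfect square.
p = 10: 269 - 10² = 269 - 100 = 169 = 13² ✓
So p = 10, q = 13.

p = 10, q = 13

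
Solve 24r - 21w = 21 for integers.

Step 1: Check solvability.
gcd(24, 21) = 3
Since 3 divides 21, solutions exist.

Step 2: Apply extended Euclidean algorithm to find gcd.
We find integers such that 24*x0 + 21*y0 = 3

Step 3: Scale the particular solution.
Multiply by 21/3 = 7:
r = 7, w = 7

Step 4: Verify.
24*(7) - 21*(7) = 21 = 21 ✓

r = 7, w = 7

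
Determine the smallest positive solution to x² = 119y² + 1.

We seek the smallest positive integers (x, y) with x² - 119y² = 1, i.e., x² = 119y² + 1.
Try successive y values:
y = 1: x² = 119·1² + 1 = 120, not a perfect square
y = 2: x² = 119·2² + 1 = 477, not a perfect square
y = 3: x² = 119·3² + 1 = 1072, not a perfect square
... continuing the search (or via continued fractions) ...
y = 11: x² = 119·11² + 1 = 14400, x = 120 ✓

Verify: 120² - 119·11² = 14400 - 14399 = 1 ✓

x = 120, y = 11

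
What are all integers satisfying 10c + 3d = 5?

Step 1: Compute gcd(10, 3) = 1.
Since 1 divides 5, solutions exist.

Step 2: Find a particular solution using extended Euclidean algorithm.
We get c₀ = 5, d₀ = -15.
Check: 10*5 + 3*-15 = 5 = 5 ✓

Step 3: Write the general solution.
c = 5 + (3/1)t = 5 + 3t
d = -15 - (10/1)t = -15 - 10t
for any integer t.

c = 5 + 3t, d = -15 - 10t for integer t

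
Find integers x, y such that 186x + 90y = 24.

Step 1: Check solvability.
gcd(186, 90) = 6
Since 6 divides 24, solutions exist.

Step 2: Apply extended Euclidean algorithm to find gcd.
We find integers such that 186*x0 + 90*y0 = 6

Step 3: Scale the particular solution.
Multiply by 24/6 = 4:
x = 4, y = -8

Step 4: Verify.
186*(4) + 90*(-8) = 24 = 24 ✓

x = 4, y = -8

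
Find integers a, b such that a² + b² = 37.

We need to find integers a, b > 0 such that a² + b² = 37.
Trying a = 1: b² = 37 - 1² = 37 - 1 = 36
b = 6
Check: 1² + 6² = 1 + 36 = 37 ✓

37 = 1² + 6²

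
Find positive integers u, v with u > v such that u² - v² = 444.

Factor: u² - v² = (u+v)(u-v) = 444.
We need two factors of 444 with the same parity.
Use u+v = 222 and u-v = 2 (product 222·2 = 444).
Adding: 2u = 224, so u = 112.
Subtracting: 2v = 220, so v = 110.
Check: 112² - 110² = 12544 - 12100 = 444 ✓

u = 112, v = 110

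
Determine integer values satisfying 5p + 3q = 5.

Step 1: Check solvability.
gcd(5, 3) = 1
Since 1 divides 5, solutions exist.

Step 2: Apply extended Euclidean algorithm to find gcd.
We find integers such that 5*x0 + 3*y0 = 1

Step 3: Scale the particular solution.
Multiply by 5/1 = 5:
p = -5, q = 10

Step 4: Verify.
5*(-5) + 3*(10) = 5 = 5 ✓

p = -5, q = 10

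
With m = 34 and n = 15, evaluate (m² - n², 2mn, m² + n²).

a = m² - n² = 1156 - 225 = 931
b = 2mn = 2·34·15 = 1020
c = m² + n² = 1156 + 225 = 1381
Verify: 931² + 1020² = 866761 + 1040400 = 1907161 = 1381² ✓

(931, 1020, 1381)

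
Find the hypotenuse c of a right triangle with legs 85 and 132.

c² = a² + b² = 85² + 132² = 7225 + 17424 = 24649
c = sqrt(24649) = 157

157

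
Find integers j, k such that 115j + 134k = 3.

Step 1: Check solvability.
gcd(115, 134) = 1
Since 1 divides 3, solutions exist.

Step 2: Apply extended Euclidean algorithm to find gcd.
We find integers such that 115*x0 + 134*y0 = 1

Step 3: Scale the particular solution.
Multiply by 3/1 = 3:
j = 21, k = -18

Step 4: Verify.
115*(21) + 134*(-18) = 3 = 3 ✓

j = 21, k = -18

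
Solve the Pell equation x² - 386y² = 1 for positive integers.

We seek the smallest positive integers (x, y) with x² - 386y² = 1, i.e., x² = 386y² + 1.
Try successive y values:
y = 1: x² = 386·1² + 1 = 387, not a perfect square
y = 2: x² = 386·2² + 1 = 1545, not a perfect square
y = 3: x² = 386·3² + 1 = 3475, not a perfect square
... continuing the search (or via continued fractions) ...
y = 5678: x² = 386·5678² + 1 = 12444518025, x = 111555 ✓

Verify: 111555² - 386·5678² = 12444518025 - 12444518024 = 1 ✓

x = 111555, y = 5678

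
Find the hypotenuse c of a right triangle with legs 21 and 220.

c² = a² + b² = 21² + 220² = 441 + 48400 = 48841
c = 221

221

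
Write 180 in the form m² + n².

We need to find integers m, n > 0 such that m² + n² = 180.
Trying m = 6: n² = 180 - 6² = 180 - 36 = 144
n = 12
Check: 6² + 12² = 36 + 144 = 180 ✓

180 = 6² + 12²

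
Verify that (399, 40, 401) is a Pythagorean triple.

Compute a² + b² = 399² + 40² = 159201 + 1600 = 160801
Compute c² = 401² = 160801
Since 160801 = 160801, confirmed.

Yes, it is a Pythagorean triple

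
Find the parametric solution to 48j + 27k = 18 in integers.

Step 1: Compute gcd(48, 27) = 3.
Since 3 divides 18, solutions exist.

Step 2: Find a particular solution using extended Euclidean algorithm.
We get j₀ = 24, k₀ = -42.
Check: 48*24 + 27*-42 = 18 = 18 ✓

Step 3: Write the general solution.
j = 24 + (27/3)t = 24 + 9t
k = -42 - (48/3)t = -42 - 16t
for any integer t.

j = 24 + 9t, k = -42 - 16t for integer t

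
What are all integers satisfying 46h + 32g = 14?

Step 1: Compute gcd(46, 32) = 2.
Since 2 divides 14, solutions exist.

Step 2: Find a particular solution using extended Euclidean algorithm.
We get h₀ = 49, g₀ = -70.
Check: 46*49 + 32*-70 = 14 = 14 ✓

Step 3: Write the general solution.
h = 49 + (32/2)t = 49 + 16t
g = -70 - (46/2)t = -70 - 23t
for any integer t.

h = 49 + 16t, g = -70 - 23t for integer t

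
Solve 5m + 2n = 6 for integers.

Step 1: Check solvability.
gcd(5, 2) = 1
Since 1 divides 6, solutions exist.

Step 2: Apply extended Euclidean algorithm to find gcd.
We find integers such that 5*x0 + 2*y0 = 1

Step 3: Scale the particular solution.
Multiply by 6/1 = 6:
m = 6, n = -12

Step 4: Verify.
5*(6) + 2*(-12) = 6 = 6 ✓

m = 6, n = -12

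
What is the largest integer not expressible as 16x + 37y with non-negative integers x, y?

For two coprime denominations a and b, the Frobenius number (largest value not representable as a non-negative combination) is ab - a - b.
Here gcd(16, 37) = 1, so they are coprime.
F(16, 37) = 16·37 - 16 - 37 = 592 - 53 = 539

539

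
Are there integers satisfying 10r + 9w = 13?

Step 1: Compute gcd(10, 9).
gcd(10, 9) = 1

Step 2: Check divisibility.
Does 1 divide 13? 13 = 1 x 13, so yes.

By the theorem on linear Diophantine equations, 10r + 9w = 13 has integer solutions if and only if gcd(10, 9) divides 13. Since 1 | 13, solutions exist.

Yes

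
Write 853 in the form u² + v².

We need to find integers u, v > 0 such that u² + v² = 853.
Trying u = 18: v² = 853 - 18² = 853 - 324 = 529
v = 23
Check: 18² + 23² = 324 + 529 = 853 ✓

853 = 18² + 23²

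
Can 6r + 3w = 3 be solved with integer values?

Step 1: Compute gcd(6, 3).
gcd(6, 3) = 3

Step 2: Check divisibility.
Does 3 divide 3? 3 = 3 x 1, so yes.

By the theorem on linear Diophantine equations, 6r + 3w = 3 has integer solutions if and only if gcd(6, 3) divides 3. Since 3 | 3, solutions exist.

Yes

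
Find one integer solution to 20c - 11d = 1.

Step 1: Check solvability.
gcd(20, 11) = 1
Since 1 divides 1, solutions exist.

Step 2: Apply extended Euclidean algorithm to find gcd.
We find integers such that 20*x0 + 11*y0 = 1

Step 3: Scale the particular solution.
Multiply by 1/1 = 1:
c = 5, d = 9

Step 4: Verify.
20*(5) - 11*(9) = 1 = 1 ✓

c = 5, d = 9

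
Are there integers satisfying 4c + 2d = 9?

Step 1: Compute gcd(4, 2).
gcd(4, 2) = 2

Step 2: Check divisibility.
Does 2 divide 9? 9 = 2 x 4 + 1, so no.

By the theorem on linear Diophantine equations, 4c + 2d = 9 has integer solutions if and only if gcd(4, 2) divides 9. Since 2 does not divide 9, no solutions exist.

No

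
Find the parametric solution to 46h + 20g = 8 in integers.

Step 1: Compute gcd(46, 20) = 2.
Since 2 divides 8, solutions exist.

Step 2: Find a particular solution using extended Euclidean algorithm.
We get h₀ = -12, g₀ = 28.
Check: 46*-12 + 20*28 = 8 = 8 ✓

Step 3: Write the general solution.
h = -12 + (20/2)t = -12 + 10t
g = 28 - (46/2)t = 28 - 23t
for any integer t.

h = -12 + 10t, g = 28 - 23t for integer t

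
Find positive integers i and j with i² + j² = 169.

We need to find integers i, j > 0 such that i² + j² = 169.
Trying i = 5: j² = 169 - 5² = 169 - 25 = 144
j = 12
Check: 5² + 12² = 25 + 144 = 169 ✓

169 = 5² + 12²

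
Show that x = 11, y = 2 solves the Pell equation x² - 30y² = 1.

Compute x² = 11² = 121
Compute 30y² = 30·2² = 30·4 = 120
x² - 30y² = 121 - 120 = 1
Since this equals 1, (11, 2) is a solution.

Yes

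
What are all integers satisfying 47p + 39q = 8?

Step 1: Compute gcd(47, 39) = 1.
Since 1 divides 8, solutions exist.

Step 2: Find a particular solution using extended Euclidean algorithm.
We get p₀ = 40, q₀ = -48.
Check: 47*40 + 39*-48 = 8 = 8 ✓

Step 3: Write the general solution.
p = 40 + (39/1)t = 40 + 39t
q = -48 - (47/1)t = -48 - 47t
for any integer t.

p = 40 + 39t, q = -48 - 47t for integer t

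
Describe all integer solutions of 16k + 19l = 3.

Step 1: Compute gcd(16, 19) = 1.
Since 1 divides 3, solutions exist.

Step 2: Find a particular solution using extended Euclidean algorithm.
We get k₀ = 18, l₀ = -15.
Check: 16*18 + 19*-15 = 3 = 3 ✓

Step 3: Write the general solution.
k = 18 + (19/1)t = 18 + 19t
l = -15 - (16/1)t = -15 - 16t
for any integer t.

k = 18 + 19t, l = -15 - 16t for integer t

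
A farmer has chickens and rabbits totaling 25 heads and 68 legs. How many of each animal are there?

Let c = chickens, r = rabbits.
Heads: c + r = 25
Legs: 2c + 4r = 68
From the first equation, c = 25 - r. Substitute:
2(25 - r) + 4r = 68
50 + 2r = 68
r = (68 - 50)/2 = 9
c = 25 - 9 = 16

Chickens: 16, Rabbits: 9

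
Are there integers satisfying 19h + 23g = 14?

Step 1: Compute gcd(19, 23).
gcd(19, 23) = 1

Step 2: Check divisibility.
Does 1 divide 14? 14 = 1 x 14, so yes.

By the theorem on linear Diophantine equations, 19h + 23g = 14 has integer solutions if and only if gcd(19, 23) divides 14. Since 1 | 14, solutions exist.

Yes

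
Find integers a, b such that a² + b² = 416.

We need to find integers a, b > 0 such that a² + b² = 416.
Trying a = 4: b² = 416 - 4² = 416 - 16 = 400
b = 20
Check: 4² + 20² = 16 + 400 = 416 ✓

416 = 4² + 20²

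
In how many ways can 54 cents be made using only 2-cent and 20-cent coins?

We need non-negative integers (x, y) with 2x + 20y = 54.
For each x from 0 to 27, check if (54 - 2x) is a non-negative multiple of 20.
Solutions (x, y): (7,2), (17,1), (27,0)
Count: 3

3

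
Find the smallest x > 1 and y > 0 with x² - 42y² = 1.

We seek the smallest positive integers (x, y) with x² - 42y² = 1, i.e., x² = 42y² + 1.
Try successive y values:
y = 1: x² = 42·1² + 1 = 43, not a perfect square
y = 2: x² = 42·2² + 1 = 169, x = 13 ✓

Verify: 13² - 42·2² = 169 - 168 = 1 ✓

x = 13, y = 2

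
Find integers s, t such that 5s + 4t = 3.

Step 1: Check solvability.
gcd(5, 4) = 1
Since 1 divides 3, solutions exist.

Step 2: Apply extended Euclidean algorithm to find gcd.
We find integers such that 5*x0 + 4*y0 = 1

Step 3: Scale the particular solution.
Multiply by 3/1 = 3:
s = 3, t = -3

Step 4: Verify.
5*(3) + 4*(-3) = 3 = 3 ✓

s = 3, t = -3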